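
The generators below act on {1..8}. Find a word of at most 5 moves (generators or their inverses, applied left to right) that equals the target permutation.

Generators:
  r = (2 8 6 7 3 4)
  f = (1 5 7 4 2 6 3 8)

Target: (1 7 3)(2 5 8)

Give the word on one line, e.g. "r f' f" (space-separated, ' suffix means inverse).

  after r: (2 8 6 7 3 4)
  after f: (1 5 7 8 3 2)(4 6)
  after r: (1 5 3 8 4 7 6 2)
  after f: (1 7 3)(2 5 8)

r f r f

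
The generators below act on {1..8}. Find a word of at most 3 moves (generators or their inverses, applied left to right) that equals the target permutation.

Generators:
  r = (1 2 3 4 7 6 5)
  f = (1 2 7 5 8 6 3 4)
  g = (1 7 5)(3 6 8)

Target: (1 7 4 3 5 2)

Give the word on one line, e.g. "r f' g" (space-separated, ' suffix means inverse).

g g f'

  after g: (1 7 5)(3 6 8)
  after g: (1 5 7)(3 8 6)
  after f': (1 7 4 3 5 2)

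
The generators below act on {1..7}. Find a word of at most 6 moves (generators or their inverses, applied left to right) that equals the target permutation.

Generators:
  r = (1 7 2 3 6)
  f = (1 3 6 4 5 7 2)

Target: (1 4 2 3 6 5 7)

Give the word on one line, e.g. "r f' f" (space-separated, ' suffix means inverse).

f r f r

  after f: (1 3 6 4 5 7 2)
  after r: (1 6 4 5 2 7 3)
  after f: (1 4 7 6 5)
  after r: (1 4 2 3 6 5 7)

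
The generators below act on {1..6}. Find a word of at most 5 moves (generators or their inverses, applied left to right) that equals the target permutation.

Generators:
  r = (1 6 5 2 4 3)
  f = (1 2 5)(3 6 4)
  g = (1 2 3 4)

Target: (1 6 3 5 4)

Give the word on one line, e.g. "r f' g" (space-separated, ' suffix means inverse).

f' r r f'

  after f': (1 5 2)(3 4 6)
  after r: (1 2 6)(4 5)
  after r: (1 4 2 5 3)
  after f': (1 6 3 5 4)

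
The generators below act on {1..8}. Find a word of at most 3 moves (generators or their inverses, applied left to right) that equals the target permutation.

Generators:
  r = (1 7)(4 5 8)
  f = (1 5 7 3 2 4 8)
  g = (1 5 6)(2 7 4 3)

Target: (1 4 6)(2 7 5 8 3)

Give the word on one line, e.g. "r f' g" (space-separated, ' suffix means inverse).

r g

  after r: (1 7)(4 5 8)
  after g: (1 4 6)(2 7 5 8 3)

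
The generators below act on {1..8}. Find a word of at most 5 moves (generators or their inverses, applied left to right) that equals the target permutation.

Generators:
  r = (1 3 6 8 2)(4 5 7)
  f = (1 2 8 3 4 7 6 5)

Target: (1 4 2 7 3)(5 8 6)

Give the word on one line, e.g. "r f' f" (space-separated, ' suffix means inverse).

r' f r' f' r

  after r': (1 2 8 6 3)(4 7 5)
  after f: (1 8 5 7)(2 3)(4 6)
  after r': (1 6 7 2)(3 8 4)
  after f': (1 7)(2 5 6 4 8 3)
  after r: (1 4 2 7 3)(5 8 6)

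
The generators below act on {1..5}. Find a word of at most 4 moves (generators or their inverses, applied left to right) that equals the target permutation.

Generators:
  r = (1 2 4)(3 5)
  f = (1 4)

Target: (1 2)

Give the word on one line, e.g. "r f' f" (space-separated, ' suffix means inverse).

  after r': (1 4 2)(3 5)
  after r': (1 2 4)
  after f: (1 2)

r' r' f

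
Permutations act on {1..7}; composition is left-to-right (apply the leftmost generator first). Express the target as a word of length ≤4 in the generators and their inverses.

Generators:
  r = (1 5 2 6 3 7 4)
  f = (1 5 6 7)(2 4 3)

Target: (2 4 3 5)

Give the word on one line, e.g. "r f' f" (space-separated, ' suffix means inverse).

f' r r

  after f': (1 7 6 5)(2 3 4)
  after r: (1 4 6 2 7 3)
  after r: (2 4 3 5)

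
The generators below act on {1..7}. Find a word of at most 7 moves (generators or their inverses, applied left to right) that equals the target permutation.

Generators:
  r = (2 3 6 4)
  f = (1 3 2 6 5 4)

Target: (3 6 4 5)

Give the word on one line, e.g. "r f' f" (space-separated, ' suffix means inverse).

  after f': (1 4 5 6 2 3)
  after f': (1 5 2)(3 4 6)
  after f': (1 6)(2 4)(3 5)
  after r': (1 3 5 2 6)
  after f': (3 6 4 5)

f' f' f' r' f'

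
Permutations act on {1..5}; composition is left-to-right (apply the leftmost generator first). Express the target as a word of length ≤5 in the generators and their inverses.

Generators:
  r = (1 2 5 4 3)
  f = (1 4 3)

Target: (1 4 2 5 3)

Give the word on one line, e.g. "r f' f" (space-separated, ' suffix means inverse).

r' f r' f f

  after r': (1 3 4 5 2)
  after f: (2 4 5)
  after r': (1 3 4 2 5)
  after f: (2 5 4)
  after f: (1 4 2 5 3)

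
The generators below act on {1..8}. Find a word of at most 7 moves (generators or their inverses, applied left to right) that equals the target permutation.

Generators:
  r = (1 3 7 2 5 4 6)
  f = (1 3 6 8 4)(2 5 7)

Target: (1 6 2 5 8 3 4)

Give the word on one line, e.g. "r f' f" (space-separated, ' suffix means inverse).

  after f': (1 4 8 6 3)(2 7 5)
  after r: (1 6 7 4 8)
  after r: (2 5 4 8 3 7 6)
  after f': (1 4 6 7 3 5 8)
  after r: (1 6 2 5 8 3 4)

f' r r f' r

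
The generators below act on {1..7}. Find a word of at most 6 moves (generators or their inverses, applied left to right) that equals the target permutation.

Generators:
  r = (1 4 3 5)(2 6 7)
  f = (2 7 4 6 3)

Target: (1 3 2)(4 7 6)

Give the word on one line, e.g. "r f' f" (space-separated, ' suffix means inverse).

  after r: (1 4 3 5)(2 6 7)
  after f': (1 7 3 5)(2 4 6)
  after r': (1 6 7 4 2)
  after f: (1 3 2)(4 7 6)

r f' r' f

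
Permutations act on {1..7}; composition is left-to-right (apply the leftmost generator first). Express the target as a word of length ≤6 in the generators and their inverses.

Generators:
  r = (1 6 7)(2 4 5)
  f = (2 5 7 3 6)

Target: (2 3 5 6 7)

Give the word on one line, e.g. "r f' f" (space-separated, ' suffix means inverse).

f' f' r r r

  after f': (2 6 3 7 5)
  after f': (2 3 5 6 7)
  after r: (1 6)(2 3)(4 5 7)
  after r: (1 7 5)(2 3 4)
  after r: (2 3 5 6 7)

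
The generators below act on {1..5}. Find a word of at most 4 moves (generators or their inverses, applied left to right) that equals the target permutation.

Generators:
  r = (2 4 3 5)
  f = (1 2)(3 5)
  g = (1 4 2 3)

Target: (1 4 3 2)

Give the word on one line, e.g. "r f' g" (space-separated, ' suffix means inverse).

  after f: (1 2)(3 5)
  after r: (1 4 3 2)

f r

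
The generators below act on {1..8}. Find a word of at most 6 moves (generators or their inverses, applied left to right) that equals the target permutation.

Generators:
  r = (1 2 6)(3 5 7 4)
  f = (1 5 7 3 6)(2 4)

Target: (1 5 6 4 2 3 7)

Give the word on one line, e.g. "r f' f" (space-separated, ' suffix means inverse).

f r' f' r'

  after f: (1 5 7 3 6)(2 4)
  after r': (1 3 2 7 4)
  after f': (1 7 2 5)(3 4 6)
  after r': (1 5 6 4 2 3 7)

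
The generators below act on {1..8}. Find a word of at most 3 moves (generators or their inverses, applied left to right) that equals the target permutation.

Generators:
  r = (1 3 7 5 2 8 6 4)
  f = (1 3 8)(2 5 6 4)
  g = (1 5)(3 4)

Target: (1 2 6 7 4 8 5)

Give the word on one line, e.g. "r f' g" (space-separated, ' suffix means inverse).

  after f': (1 8 3)(2 4 6 5)
  after r': (1 2 6 7 3 4 8)
  after g: (1 2 6 7 4 8 5)

f' r' g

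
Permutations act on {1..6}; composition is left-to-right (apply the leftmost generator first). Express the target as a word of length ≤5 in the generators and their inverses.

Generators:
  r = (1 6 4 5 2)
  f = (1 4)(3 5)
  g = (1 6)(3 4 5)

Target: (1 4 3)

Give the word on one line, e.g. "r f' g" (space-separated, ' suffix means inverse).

  after g': (1 6)(3 5 4)
  after g': (3 4 5)
  after f: (1 4 3)

g' g' f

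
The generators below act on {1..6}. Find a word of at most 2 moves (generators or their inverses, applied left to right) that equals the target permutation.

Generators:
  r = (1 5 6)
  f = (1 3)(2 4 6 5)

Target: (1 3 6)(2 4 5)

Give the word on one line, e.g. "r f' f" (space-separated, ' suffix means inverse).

f r'

  after f: (1 3)(2 4 6 5)
  after r': (1 3 6)(2 4 5)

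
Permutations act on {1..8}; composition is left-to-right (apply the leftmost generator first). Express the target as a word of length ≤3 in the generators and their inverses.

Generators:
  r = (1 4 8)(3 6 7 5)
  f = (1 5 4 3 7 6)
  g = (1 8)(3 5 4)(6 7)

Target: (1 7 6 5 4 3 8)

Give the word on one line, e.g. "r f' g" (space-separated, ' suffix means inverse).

  after f': (1 6 7 3 4 5)
  after r: (1 7 6 5 4 3 8)

f' r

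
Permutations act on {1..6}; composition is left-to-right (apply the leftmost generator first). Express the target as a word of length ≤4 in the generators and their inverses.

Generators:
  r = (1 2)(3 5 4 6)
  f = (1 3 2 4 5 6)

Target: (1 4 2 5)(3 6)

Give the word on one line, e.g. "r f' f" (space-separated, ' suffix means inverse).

f r f'

  after f: (1 3 2 4 5 6)
  after r: (1 5 3)(2 6)
  after f': (1 4 2 5)(3 6)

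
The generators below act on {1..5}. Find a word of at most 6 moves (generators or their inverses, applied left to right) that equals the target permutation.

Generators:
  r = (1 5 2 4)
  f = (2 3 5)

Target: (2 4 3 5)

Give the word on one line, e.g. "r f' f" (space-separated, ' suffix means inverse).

  after r': (1 4 2 5)
  after r': (1 2)(4 5)
  after f': (1 5 4 3 2)
  after r': (2 4 3 5)

r' r' f' r'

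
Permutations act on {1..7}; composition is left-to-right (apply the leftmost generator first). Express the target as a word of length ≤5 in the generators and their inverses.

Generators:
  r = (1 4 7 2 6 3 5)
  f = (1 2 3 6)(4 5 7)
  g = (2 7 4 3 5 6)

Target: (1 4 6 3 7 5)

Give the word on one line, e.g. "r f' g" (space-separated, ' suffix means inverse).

f r' r'

  after f: (1 2 3 6)(4 5 7)
  after r': (1 7)(2 6 5 4 3)
  after r': (1 4 6 3 7 5)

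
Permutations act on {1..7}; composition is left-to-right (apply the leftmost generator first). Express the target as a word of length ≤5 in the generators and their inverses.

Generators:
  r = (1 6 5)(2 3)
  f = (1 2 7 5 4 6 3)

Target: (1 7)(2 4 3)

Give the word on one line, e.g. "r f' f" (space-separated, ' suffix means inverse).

f' r' f

  after f': (1 3 6 4 5 7 2)
  after r': (1 2 5 7 3)(4 6)
  after f: (1 7)(2 4 3)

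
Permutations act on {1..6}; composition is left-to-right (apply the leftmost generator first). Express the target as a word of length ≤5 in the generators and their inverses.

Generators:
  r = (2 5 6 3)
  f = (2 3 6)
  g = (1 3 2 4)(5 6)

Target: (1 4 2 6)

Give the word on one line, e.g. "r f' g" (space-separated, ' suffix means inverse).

r f' f' f' g'

  after r: (2 5 6 3)
  after f': (2 5 3 6)
  after f': (2 5)
  after f': (2 5 6 3)
  after g': (1 4 2 6)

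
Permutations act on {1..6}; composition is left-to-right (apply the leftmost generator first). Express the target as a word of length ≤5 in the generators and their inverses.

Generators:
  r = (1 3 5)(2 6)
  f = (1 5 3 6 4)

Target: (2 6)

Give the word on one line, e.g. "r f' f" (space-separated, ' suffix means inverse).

  after r': (1 5 3)(2 6)
  after r': (1 3 5)
  after r': (2 6)

r' r' r'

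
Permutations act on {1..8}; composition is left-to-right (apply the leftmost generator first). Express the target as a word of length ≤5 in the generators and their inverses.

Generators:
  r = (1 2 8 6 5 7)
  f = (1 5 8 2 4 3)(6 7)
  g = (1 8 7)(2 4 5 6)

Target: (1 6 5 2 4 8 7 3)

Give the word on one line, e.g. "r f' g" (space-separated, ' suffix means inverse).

  after r: (1 2 8 6 5 7)
  after r: (1 8 5)(2 6 7)
  after g: (1 7 4 5 8 6)
  after f: (1 6 5 2 4 8 7 3)

r r g f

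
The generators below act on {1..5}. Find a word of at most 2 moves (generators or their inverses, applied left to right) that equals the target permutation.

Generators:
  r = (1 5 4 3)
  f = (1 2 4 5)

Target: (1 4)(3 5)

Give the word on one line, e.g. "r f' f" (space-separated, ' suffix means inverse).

r' r'

  after r': (1 3 4 5)
  after r': (1 4)(3 5)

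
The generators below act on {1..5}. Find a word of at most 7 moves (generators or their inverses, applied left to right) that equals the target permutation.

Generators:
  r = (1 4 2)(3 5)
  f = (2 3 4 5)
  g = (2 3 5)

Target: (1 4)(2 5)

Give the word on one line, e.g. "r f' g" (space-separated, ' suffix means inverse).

  after g: (2 3 5)
  after g: (2 5 3)
  after r': (1 2 3 4)
  after g': (1 5 3 4)
  after f': (1 4)(2 5)

g g r' g' f'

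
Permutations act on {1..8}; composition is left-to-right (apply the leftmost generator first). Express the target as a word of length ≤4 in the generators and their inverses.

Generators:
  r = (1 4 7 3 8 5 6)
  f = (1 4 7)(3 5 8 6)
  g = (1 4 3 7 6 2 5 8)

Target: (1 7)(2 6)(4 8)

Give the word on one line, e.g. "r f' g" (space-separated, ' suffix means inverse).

  after g: (1 4 3 7 6 2 5 8)
  after r: (1 7)(2 6)(4 8)

g r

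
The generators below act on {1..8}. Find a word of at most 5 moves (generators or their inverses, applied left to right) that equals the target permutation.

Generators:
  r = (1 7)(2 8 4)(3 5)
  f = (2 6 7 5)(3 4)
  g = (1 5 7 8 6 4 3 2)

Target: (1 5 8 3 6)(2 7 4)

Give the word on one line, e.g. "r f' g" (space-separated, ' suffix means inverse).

  after f: (2 6 7 5)(3 4)
  after r: (1 7 3 2 6)(4 5 8)
  after f: (1 5 8 3 6)(2 7 4)

f r f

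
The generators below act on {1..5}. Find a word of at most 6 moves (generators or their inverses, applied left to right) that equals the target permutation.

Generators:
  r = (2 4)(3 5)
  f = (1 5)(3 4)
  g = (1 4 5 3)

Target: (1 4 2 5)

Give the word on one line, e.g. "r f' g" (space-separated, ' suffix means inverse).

  after r: (2 4)(3 5)
  after f: (1 5 4 2 3)
  after f: (2 4)(3 5)
  after g: (1 4 2 5)

r f f g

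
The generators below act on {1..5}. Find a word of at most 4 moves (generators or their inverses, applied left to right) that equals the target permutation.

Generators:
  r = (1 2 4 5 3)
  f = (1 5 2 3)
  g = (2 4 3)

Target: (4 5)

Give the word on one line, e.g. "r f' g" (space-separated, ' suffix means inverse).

g' r' f

  after g': (2 3 4)
  after r': (1 3 2 5 4)
  after f: (4 5)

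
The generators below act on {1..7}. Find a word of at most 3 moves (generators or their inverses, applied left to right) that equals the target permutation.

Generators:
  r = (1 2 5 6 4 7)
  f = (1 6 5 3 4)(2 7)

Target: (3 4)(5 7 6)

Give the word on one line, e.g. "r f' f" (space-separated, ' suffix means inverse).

  after f': (1 4 3 5 6)(2 7)
  after r: (1 7 5 4 3 6 2)
  after r: (3 4)(5 7 6)

f' r r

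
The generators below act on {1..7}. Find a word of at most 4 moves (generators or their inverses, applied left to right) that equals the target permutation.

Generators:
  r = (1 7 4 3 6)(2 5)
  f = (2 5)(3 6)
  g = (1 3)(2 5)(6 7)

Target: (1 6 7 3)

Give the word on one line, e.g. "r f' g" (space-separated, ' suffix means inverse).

  after g': (1 3)(2 5)(6 7)
  after f: (1 6 7 3)

g' f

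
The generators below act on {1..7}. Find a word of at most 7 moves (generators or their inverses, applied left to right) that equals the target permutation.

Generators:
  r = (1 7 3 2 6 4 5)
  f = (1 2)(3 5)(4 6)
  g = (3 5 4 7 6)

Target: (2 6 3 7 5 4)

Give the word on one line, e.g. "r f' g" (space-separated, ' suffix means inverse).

  after g: (3 5 4 7 6)
  after g: (3 4 6 5 7)
  after r: (1 7 2 6)(3 5)
  after f': (1 7)(2 4 6)
  after r': (2 6 3 7 5 4)

g g r f' r'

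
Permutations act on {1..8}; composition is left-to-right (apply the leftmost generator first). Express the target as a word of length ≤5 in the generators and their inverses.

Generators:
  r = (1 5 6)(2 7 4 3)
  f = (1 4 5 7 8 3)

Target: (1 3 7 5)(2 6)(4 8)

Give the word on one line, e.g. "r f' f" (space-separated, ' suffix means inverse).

f r' f r' f

  after f: (1 4 5 7 8 3)
  after r': (1 7 8 4)(2 3 6 5)
  after f: (1 8 5 2)(3 6 7)
  after r': (1 8)(2 6)(3 5)(4 7)
  after f: (1 3 7 5)(2 6)(4 8)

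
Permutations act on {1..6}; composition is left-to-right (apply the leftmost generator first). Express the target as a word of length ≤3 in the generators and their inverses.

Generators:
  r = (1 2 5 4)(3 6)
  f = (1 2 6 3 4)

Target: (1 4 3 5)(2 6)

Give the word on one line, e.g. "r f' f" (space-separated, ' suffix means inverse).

f r' f'

  after f: (1 2 6 3 4)
  after r': (2 3 5)
  after f': (1 4 3 5)(2 6)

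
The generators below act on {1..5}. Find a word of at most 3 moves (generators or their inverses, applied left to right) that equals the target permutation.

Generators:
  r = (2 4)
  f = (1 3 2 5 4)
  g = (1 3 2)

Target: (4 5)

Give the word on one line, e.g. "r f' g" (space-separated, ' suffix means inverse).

  after g': (1 2 3)
  after r': (1 4 2 3)
  after f: (4 5)

g' r' f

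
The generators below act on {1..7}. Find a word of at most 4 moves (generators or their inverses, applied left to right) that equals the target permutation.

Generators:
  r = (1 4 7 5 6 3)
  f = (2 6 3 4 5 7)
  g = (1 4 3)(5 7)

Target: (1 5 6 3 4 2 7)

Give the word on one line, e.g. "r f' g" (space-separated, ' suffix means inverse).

r f' g' f

  after r: (1 4 7 5 6 3)
  after f': (1 3)(2 7 4 5)
  after g': (1 4 7)(2 5)
  after f: (1 5 6 3 4 2 7)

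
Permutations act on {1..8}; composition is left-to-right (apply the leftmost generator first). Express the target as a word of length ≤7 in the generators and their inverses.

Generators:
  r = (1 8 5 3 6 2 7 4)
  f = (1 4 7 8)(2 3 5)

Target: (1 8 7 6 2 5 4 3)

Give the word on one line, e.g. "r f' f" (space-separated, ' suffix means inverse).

  after f: (1 4 7 8)(2 3 5)
  after r: (2 6)(5 7)
  after f: (1 4 7 2 6 3 5 8)
  after r': (1 7 6 5)(2 3 8 4)
  after f: (1 8 7 6 2 5 4 3)

f r f r' f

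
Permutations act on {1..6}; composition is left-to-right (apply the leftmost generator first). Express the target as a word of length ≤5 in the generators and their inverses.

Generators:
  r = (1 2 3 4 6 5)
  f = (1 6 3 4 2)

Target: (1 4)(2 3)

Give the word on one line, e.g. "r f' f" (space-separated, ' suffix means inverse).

  after r': (1 5 6 4 3 2)
  after f': (1 5)(3 4 6)
  after r': (1 6 2)
  after f: (1 3 4 2 6)
  after f: (1 4)(2 3)

r' f' r' f f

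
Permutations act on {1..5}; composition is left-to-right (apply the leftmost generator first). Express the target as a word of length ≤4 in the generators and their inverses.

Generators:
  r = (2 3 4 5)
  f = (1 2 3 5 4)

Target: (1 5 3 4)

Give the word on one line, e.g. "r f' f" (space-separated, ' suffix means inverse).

  after f: (1 2 3 5 4)
  after r': (1 5 3 4)

f r'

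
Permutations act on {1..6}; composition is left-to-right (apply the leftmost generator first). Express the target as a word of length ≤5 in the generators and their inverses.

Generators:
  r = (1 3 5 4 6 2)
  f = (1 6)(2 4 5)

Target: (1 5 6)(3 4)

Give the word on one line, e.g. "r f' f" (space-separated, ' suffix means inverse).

  after r: (1 3 5 4 6 2)
  after f: (1 3 2 6 4)
  after f: (1 3 4 6 5 2)
  after f: (1 3 5 4)(2 6)
  after r: (1 5 6)(3 4)

r f f f r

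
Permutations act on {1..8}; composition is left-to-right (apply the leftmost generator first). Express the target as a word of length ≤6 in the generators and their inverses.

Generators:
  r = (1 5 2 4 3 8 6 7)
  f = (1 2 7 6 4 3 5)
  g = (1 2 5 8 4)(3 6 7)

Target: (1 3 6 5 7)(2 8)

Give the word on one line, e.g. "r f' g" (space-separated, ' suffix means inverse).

  after g': (1 4 8 5 2)(3 7 6)
  after r: (1 3)(2 5 4 6 8)
  after g: (1 6 4 7 3 2 8 5)
  after f: (1 4 6 3 7 5 2 8)
  after f: (1 3 6 5 7)(2 8)

g' r g f f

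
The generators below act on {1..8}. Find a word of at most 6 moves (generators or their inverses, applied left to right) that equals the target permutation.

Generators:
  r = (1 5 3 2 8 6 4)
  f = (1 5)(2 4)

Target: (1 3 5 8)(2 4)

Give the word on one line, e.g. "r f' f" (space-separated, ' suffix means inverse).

f r' f r

  after f: (1 5)(2 4)
  after r': (2 6 8)(3 5 4)
  after f: (1 5 2 6 8 4 3)
  after r: (1 3 5 8)(2 4)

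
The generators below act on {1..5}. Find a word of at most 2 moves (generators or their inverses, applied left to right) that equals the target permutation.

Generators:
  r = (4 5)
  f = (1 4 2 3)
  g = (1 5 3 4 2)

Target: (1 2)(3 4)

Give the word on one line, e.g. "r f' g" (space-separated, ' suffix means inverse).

  after f': (1 3 2 4)
  after f': (1 2)(3 4)

f' f'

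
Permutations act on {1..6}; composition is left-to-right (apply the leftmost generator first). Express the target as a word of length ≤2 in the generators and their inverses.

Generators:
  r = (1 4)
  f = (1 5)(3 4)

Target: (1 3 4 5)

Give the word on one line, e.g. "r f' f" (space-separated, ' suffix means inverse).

  after r: (1 4)
  after f': (1 3 4 5)

r f'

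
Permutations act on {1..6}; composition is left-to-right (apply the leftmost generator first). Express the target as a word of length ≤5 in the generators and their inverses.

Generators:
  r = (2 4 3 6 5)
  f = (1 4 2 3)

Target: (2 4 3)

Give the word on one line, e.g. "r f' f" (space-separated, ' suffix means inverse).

  after r: (2 4 3 6 5)
  after f: (1 4)(3 6 5)
  after r: (1 3 5 6 2 4)
  after f: (3 5 6)
  after r: (2 4 3)

r f r f r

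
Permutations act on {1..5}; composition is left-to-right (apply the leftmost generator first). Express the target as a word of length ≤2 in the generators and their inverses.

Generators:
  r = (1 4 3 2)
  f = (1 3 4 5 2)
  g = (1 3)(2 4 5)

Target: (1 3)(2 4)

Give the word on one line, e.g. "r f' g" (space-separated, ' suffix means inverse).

r r

  after r: (1 4 3 2)
  after r: (1 3)(2 4)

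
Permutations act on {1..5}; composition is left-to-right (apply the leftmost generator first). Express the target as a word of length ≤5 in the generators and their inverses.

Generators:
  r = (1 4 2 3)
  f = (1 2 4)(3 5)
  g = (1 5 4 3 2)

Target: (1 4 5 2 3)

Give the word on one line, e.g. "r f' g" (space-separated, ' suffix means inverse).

f' f' g f f

  after f': (1 4 2)(3 5)
  after f': (1 2 4)
  after g: (2 3)(4 5)
  after f: (1 2 5)(3 4)
  after f: (1 4 5 2 3)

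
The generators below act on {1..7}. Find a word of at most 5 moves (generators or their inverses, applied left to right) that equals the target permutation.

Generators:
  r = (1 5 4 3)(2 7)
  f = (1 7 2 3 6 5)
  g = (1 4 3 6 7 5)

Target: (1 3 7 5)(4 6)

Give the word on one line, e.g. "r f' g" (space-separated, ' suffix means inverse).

f f g f

  after f: (1 7 2 3 6 5)
  after f: (1 2 6)(3 5 7)
  after g: (1 2 7 6 4 3)
  after f: (1 3 7 5)(4 6)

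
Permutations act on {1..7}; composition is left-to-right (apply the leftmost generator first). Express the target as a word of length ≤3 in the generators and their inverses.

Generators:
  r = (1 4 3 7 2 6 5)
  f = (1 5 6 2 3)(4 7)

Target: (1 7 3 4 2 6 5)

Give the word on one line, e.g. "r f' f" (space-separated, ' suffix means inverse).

  after f': (1 3 2 6 5)(4 7)
  after r': (1 4 3 7)
  after f': (1 7 3 4 2 6 5)

f' r' f'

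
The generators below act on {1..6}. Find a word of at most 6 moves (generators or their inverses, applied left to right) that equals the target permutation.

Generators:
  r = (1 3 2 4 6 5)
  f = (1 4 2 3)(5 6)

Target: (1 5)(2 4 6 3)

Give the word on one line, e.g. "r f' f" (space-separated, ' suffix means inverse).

  after r': (1 5 6 4 2 3)
  after f: (1 6 2)(3 4)
  after f: (1 5 6 3 2 4)
  after r': (1 6)(4 5)
  after f': (1 5)(2 4 6 3)

r' f f r' f'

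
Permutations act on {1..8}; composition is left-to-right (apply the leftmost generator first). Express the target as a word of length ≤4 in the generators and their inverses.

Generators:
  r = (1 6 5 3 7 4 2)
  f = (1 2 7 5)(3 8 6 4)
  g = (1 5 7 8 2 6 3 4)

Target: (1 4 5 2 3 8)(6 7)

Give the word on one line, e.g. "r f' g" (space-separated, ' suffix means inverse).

f r'

  after f: (1 2 7 5)(3 8 6 4)
  after r': (1 4 5 2 3 8)(6 7)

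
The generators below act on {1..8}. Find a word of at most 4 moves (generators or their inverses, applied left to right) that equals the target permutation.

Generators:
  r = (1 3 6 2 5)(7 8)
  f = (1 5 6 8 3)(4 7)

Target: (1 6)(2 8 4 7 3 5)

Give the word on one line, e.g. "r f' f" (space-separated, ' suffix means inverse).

  after r': (1 5 2 6 3)(7 8)
  after f: (1 6)(2 8 4 7 3 5)

r' f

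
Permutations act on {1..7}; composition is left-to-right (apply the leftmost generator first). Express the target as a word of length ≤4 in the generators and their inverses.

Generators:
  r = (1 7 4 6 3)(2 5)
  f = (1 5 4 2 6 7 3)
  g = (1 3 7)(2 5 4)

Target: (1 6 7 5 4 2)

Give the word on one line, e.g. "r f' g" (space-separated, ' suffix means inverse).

  after r: (1 7 4 6 3)(2 5)
  after f': (1 6 7 5 4 2)

r f'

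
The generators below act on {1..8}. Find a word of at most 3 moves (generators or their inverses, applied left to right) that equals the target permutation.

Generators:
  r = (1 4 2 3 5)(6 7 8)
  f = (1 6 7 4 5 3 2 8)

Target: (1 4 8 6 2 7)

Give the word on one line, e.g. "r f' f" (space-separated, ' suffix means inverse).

  after r': (1 5 3 2 4)(6 8 7)
  after f': (1 4 8 6 2 7)

r' f'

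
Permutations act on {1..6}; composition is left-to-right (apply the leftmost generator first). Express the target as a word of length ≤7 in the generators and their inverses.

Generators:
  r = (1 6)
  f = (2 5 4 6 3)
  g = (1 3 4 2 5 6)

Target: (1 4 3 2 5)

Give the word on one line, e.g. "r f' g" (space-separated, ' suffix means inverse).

  after f': (2 3 6 4 5)
  after r': (1 6 4 5 2 3)
  after g: (2 4 6)
  after g: (1 3 4)(5 6)
  after g: (1 4 3 2 5)

f' r' g g g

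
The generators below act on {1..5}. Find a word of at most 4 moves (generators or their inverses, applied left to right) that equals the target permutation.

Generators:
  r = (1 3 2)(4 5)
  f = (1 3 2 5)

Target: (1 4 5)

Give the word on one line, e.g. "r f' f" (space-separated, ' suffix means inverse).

  after f': (1 5 2 3)
  after r: (1 4 5)

f' r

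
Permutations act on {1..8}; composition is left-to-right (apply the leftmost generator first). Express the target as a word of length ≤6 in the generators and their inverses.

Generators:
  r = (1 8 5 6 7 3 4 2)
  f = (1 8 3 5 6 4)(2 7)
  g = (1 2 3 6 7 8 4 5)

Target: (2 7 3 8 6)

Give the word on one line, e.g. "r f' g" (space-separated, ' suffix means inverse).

r' f g f'

  after r': (1 2 4 3 7 6 5 8)
  after f: (1 7 4 5 3 2)
  after g: (1 8 4)(5 6 7)
  after f': (2 7 3 8 6)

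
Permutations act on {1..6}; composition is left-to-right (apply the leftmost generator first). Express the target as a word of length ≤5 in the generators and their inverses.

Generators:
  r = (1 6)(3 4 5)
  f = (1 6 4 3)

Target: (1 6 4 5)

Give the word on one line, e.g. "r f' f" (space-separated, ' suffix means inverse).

r' f' r

  after r': (1 6)(3 5 4)
  after f': (3 5 6)
  after r: (1 6 4 5)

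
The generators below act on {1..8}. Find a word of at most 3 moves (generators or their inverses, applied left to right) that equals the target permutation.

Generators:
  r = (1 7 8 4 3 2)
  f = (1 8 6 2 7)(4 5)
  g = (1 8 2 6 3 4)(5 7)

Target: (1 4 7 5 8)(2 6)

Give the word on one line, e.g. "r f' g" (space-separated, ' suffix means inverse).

  after g: (1 8 2 6 3 4)(5 7)
  after r: (1 4 7 5 8)(2 6)

g r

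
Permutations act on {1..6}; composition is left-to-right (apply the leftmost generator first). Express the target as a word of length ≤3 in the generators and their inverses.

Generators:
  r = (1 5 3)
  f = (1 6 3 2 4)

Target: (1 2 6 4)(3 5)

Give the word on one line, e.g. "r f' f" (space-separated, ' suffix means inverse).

f' f' r

  after f': (1 4 2 3 6)
  after f': (1 2 6 4 3)
  after r: (1 2 6 4)(3 5)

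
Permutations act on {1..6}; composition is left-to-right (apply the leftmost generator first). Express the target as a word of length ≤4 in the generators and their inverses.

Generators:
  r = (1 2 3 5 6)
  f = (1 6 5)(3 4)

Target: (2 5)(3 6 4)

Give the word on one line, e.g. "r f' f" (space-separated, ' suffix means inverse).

r' r' f

  after r': (1 6 5 3 2)
  after r': (1 5 2 6 3)
  after f: (2 5)(3 6 4)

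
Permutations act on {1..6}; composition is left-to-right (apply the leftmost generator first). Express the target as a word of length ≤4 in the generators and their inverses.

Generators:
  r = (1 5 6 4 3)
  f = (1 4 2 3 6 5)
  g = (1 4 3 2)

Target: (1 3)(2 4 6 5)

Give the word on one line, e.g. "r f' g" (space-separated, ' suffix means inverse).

f' r r g

  after f': (1 5 6 3 2 4)
  after r: (1 6)(2 3)(4 5)
  after r: (1 4 6 5 3 2)
  after g: (1 3)(2 4 6 5)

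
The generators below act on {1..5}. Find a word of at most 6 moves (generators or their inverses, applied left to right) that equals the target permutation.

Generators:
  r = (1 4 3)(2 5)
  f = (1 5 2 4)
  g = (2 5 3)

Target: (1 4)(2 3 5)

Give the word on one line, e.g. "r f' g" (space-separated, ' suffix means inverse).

g' r g r' f'

  after g': (2 3 5)
  after r: (1 4 3 2)
  after g: (1 4 2)(3 5)
  after r': (2 3)(4 5)
  after f': (1 4)(2 3 5)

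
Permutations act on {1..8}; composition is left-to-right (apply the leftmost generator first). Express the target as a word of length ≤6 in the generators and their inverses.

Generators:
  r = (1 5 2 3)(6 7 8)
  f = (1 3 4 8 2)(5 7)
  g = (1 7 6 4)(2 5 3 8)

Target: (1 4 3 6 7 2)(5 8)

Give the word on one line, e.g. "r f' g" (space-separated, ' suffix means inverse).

  after f': (1 2 8 4 3)(5 7)
  after f': (1 8 3 2 4)
  after f': (1 4 2 3 8)(5 7)
  after r: (1 4 3 6 7 2)(5 8)

f' f' f' r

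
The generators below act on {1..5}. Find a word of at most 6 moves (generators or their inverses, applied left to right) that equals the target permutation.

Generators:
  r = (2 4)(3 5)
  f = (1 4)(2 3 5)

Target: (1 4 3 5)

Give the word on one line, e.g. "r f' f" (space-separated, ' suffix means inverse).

f' f' r f

  after f': (1 4)(2 5 3)
  after f': (2 3 5)
  after r: (2 5 4)
  after f: (1 4 3 5)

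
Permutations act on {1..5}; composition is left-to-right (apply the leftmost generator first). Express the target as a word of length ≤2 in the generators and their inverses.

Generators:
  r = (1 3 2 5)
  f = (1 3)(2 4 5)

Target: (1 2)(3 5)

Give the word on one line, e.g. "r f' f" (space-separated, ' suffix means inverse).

r' r'

  after r': (1 5 2 3)
  after r': (1 2)(3 5)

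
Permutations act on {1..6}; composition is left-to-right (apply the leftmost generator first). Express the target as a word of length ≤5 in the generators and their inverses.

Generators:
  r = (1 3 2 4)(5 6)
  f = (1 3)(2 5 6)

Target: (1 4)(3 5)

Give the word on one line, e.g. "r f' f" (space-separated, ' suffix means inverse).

  after f': (1 3)(2 6 5)
  after r: (1 2 5 4)
  after r: (1 4 3 2 6 5)
  after f: (1 4)(3 5)

f' r r f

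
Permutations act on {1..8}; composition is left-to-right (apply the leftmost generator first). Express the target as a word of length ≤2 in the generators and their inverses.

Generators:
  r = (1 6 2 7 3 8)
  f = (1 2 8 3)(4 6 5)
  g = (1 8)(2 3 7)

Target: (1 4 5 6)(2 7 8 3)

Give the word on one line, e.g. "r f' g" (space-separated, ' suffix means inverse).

  after r: (1 6 2 7 3 8)
  after f': (1 4 5 6)(2 7 8 3)

r f'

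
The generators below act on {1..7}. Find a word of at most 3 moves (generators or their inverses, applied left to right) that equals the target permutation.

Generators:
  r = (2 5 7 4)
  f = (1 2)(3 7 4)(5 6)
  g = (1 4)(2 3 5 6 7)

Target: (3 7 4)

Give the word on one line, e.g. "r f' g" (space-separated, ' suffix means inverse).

  after f': (1 2)(3 4 7)(5 6)
  after f': (3 7 4)

f' f'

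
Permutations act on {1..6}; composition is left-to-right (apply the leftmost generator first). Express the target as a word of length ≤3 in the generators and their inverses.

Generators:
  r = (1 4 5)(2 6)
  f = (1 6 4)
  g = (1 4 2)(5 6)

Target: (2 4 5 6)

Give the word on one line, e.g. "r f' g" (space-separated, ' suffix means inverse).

r f

  after r: (1 4 5)(2 6)
  after f: (2 4 5 6)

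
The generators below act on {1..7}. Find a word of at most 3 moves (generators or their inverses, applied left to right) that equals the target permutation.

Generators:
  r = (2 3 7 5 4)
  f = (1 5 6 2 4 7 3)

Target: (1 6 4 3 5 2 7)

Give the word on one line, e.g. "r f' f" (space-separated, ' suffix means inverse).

  after f: (1 5 6 2 4 7 3)
  after f: (1 6 4 3 5 2 7)

f f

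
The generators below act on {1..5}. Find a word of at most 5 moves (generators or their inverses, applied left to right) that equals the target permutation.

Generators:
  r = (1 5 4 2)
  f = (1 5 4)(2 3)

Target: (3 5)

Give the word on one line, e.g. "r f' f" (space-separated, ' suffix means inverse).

f r f

  after f: (1 5 4)(2 3)
  after r: (1 4 5 2 3)
  after f: (3 5)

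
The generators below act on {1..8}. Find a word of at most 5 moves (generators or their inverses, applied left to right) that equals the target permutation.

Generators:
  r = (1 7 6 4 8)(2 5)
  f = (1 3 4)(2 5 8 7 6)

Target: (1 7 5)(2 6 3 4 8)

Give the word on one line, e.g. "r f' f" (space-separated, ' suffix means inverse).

  after f: (1 3 4)(2 5 8 7 6)
  after r: (1 3 8 6 5)(4 7)
  after f: (1 4 6 8 2 5 3 7)
  after r': (1 6 4 7 8 5 3)
  after f': (1 7 5)(2 6 3 4 8)

f r f r' f'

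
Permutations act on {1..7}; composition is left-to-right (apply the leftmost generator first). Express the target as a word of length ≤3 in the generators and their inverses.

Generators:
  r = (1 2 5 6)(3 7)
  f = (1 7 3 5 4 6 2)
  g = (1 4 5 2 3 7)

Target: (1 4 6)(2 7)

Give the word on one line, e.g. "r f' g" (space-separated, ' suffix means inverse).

g r

  after g: (1 4 5 2 3 7)
  after r: (1 4 6)(2 7)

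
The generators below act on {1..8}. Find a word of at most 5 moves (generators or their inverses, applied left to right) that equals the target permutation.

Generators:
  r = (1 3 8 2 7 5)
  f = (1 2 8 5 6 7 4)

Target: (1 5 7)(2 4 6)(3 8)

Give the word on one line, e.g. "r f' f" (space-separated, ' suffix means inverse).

  after f': (1 4 7 6 5 8 2)
  after f': (1 7 5 2 4 6 8)
  after r: (1 5 7)(2 4 6)(3 8)

f' f' r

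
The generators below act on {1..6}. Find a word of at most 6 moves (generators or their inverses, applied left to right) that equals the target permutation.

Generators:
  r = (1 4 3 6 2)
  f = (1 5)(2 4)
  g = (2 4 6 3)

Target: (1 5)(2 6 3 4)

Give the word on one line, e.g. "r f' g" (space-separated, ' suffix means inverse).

  after r: (1 4 3 6 2)
  after g': (1 2)(3 4 6)
  after r: (2 4)
  after g: (2 6 3)
  after f: (1 5)(2 6 3 4)

r g' r g f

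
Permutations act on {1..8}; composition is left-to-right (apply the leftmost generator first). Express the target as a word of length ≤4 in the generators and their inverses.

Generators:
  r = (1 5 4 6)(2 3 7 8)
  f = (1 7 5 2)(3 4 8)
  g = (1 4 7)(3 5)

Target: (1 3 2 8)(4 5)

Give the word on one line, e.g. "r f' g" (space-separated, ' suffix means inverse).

  after g': (1 7 4)(3 5)
  after f': (2 5 8 4)(3 7)
  after g: (1 4 2 3)(5 8 7)
  after f': (1 3 2 8)(4 5)

g' f' g f'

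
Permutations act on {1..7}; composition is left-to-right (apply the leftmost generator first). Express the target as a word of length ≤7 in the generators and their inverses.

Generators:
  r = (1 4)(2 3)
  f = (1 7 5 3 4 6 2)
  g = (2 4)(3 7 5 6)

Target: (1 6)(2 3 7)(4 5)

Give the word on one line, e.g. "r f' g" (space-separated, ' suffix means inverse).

g' r f' f' g

  after g': (2 4)(3 6 5 7)
  after r: (1 4 3 6 5 7 2)
  after f': (1 3 4 5)(6 7)
  after f': (1 5 2 6)(4 7)
  after g: (1 6)(2 3 7)(4 5)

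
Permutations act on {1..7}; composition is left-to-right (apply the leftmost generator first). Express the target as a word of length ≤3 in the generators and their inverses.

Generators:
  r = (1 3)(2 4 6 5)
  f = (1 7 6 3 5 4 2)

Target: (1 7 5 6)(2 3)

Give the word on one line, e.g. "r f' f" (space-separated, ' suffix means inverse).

  after f: (1 7 6 3 5 4 2)
  after r: (1 7 5 6)(2 3)

f r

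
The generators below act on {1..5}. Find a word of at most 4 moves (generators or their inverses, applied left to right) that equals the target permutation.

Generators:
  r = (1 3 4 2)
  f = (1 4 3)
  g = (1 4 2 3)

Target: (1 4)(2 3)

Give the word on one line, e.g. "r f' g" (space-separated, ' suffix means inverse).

  after f': (1 3 4)
  after g': (1 2 4 3)
  after r': (1 4)(2 3)

f' g' r'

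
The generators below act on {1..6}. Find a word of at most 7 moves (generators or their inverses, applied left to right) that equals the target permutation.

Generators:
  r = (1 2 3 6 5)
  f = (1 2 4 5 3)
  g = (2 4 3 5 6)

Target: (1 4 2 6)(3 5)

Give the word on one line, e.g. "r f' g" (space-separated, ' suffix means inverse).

  after g': (2 6 5 3 4)
  after r: (1 2 5 6)(3 4)
  after g': (1 6)(2 3)
  after r: (1 5)(2 6)
  after f': (1 4 2 6)(3 5)

g' r g' r f'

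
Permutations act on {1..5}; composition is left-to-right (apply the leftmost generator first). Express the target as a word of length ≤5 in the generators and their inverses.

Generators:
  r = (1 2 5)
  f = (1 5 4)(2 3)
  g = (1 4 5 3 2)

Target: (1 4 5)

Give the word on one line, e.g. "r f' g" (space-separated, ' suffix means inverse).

g' f' g' f

  after g': (1 2 3 5 4)
  after f': (1 3)
  after g': (1 5 4)(2 3)
  after f: (1 4 5)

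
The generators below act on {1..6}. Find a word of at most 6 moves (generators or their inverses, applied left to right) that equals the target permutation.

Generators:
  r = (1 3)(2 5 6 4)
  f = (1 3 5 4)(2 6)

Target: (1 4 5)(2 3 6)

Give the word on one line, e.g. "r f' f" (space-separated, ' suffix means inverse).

  after f': (1 4 5 3)(2 6)
  after r: (1 2 4 6 5)
  after f: (1 6 4 2)(3 5)
  after r: (1 4 5)(2 3 6)

f' r f r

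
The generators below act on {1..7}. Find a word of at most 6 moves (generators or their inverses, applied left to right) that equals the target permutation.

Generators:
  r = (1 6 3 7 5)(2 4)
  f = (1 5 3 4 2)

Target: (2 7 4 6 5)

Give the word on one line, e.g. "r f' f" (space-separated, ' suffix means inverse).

r f' f' r'

  after r: (1 6 3 7 5)(2 4)
  after f': (1 6 5 2 3 7)
  after f': (1 6)(2 5 4 3 7)
  after r': (2 7 4 6 5)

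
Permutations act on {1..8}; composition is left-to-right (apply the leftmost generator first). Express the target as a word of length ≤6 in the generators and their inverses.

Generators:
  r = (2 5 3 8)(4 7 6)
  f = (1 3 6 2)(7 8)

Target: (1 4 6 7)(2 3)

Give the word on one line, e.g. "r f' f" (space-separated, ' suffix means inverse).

  after r: (2 5 3 8)(4 7 6)
  after f: (1 3 7 2 5 6 4 8)
  after f: (1 6 4 7)(2 5)(3 8)
  after r: (1 4 6 7)(2 3)

r f f r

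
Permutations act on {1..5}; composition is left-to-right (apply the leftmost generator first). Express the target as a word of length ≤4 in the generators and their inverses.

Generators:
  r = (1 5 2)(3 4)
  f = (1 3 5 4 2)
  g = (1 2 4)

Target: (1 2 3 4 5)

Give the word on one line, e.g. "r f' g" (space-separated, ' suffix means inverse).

  after r: (1 5 2)(3 4)
  after g: (1 5 4 3)
  after r': (2 5 3)
  after f': (1 2 3 4 5)

r g r' f'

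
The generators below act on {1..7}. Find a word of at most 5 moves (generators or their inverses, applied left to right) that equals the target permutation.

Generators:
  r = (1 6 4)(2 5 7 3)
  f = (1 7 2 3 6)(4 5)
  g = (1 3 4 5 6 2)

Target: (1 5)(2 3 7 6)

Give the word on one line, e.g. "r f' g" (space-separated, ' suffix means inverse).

  after f': (1 6 3 2 7)(4 5)
  after g': (1 5 3 6)(2 7)
  after f: (1 4 5 6 7 3)
  after f: (1 5)(2 3 7 6)

f' g' f f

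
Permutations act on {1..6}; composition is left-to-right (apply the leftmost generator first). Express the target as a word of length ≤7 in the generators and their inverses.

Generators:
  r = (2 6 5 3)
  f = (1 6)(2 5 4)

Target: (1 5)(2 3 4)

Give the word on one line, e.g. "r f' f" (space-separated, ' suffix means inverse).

  after f: (1 6)(2 5 4)
  after f: (2 4 5)
  after r: (2 4 3)(5 6)
  after f': (1 6 2 5)(3 4)
  after r: (1 5)(2 3 4)

f f r f' r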